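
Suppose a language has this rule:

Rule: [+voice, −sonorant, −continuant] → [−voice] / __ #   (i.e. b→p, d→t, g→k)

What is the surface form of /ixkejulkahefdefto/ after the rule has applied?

No segment of /ixkejulkahefdefto/ meets the structural description of the rule, so the form surfaces unchanged.

ixkejulkahefdefto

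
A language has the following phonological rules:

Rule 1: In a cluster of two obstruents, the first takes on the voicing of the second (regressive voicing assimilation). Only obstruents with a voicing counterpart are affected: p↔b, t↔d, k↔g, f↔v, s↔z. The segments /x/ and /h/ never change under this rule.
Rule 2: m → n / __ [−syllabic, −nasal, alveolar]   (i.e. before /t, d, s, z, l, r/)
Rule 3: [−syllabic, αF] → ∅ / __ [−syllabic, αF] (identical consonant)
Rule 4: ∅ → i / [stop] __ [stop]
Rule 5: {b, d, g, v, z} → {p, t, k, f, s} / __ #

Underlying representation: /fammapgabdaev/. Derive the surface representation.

famabigabidaef

Rule 1 (regressive voicing assimilation): /p/ precedes the voiced obstruent /g/, so it voices to [b] by assimilation. /fammapgabdaev/ → fammabgabdaev.
Rule 2 (nasal place assimilation): no segment meets the environment; /fammabgabdaev/ is unchanged.
Rule 3 (degemination): /mm/ is a geminate; the first /m/ deletes. /fammabgabdaev/ → famabgabdaev.
Rule 4 (stop-cluster i-epenthesis): /b/ and /g/ form a stop–stop cluster, so [i] is inserted between them. /b/ and /d/ form a stop–stop cluster, so [i] is inserted between them. /famabgabdaev/ → famabigabidaev.
Rule 5 (final devoicing): /v/ is a voiced obstruent in word-final position, so it devoices to [f]. /famabigabidaev/ → famabigabidaef.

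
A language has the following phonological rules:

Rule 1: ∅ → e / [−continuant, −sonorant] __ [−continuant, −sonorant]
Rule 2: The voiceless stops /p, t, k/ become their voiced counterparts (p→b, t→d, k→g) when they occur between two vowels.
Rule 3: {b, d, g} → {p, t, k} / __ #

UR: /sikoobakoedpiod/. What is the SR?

Rule 1 (stop-cluster e-epenthesis): /d/ and /p/ form a stop–stop cluster, so [e] is inserted between them. /sikoobakoedpiod/ → sikoobakoedepiod.
Rule 2 (intervocalic voicing): /k/ is a voiceless stop between vowels /i/ and /o/, so it voices to [g]. /k/ is a voiceless stop between vowels /a/ and /o/, so it voices to [g]. /p/ is a voiceless stop between vowels /e/ and /i/, so it voices to [b]. /sikoobakoedepiod/ → sigoobagoedebiod.
Rule 3 (final devoicing): /d/ is a voiced stop in word-final position, so it devoices to [t]. /sigoobagoedebiod/ → sigoobagoedebiot.

sigoobagoedebiot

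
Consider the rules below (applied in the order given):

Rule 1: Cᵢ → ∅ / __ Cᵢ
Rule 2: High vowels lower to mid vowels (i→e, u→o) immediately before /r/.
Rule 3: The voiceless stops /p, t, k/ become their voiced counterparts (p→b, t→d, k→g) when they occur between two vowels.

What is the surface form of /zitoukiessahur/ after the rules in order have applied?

zidougiesahor

Rule 1 (degemination): /ss/ is a geminate; the first /s/ deletes. /zitoukiessahur/ → zitoukiesahur.
Rule 2 (pre-rhotic lowering): /u/ is a high vowel immediately before /r/, so it lowers to [o]. /zitoukiesahur/ → zitoukiesahor.
Rule 3 (intervocalic voicing): /t/ is a voiceless stop between vowels /i/ and /o/, so it voices to [d]. /k/ is a voiceless stop between vowels /u/ and /i/, so it voices to [g]. /zitoukiesahor/ → zidougiesahor.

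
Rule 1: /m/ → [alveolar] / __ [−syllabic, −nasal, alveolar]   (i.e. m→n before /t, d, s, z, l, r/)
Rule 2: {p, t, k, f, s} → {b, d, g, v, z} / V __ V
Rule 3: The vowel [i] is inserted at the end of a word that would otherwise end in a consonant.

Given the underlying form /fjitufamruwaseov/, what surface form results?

fjiduvanruwazeovi

Rule 1 (nasal place assimilation): /m/ precedes the alveolar consonant /r/, so it assimilates in place to [n]. /fjitufamruwaseov/ → fjitufanruwaseov.
Rule 2 (intervocalic voicing): /t/ is a voiceless obstruent between vowels /i/ and /u/, so it voices to [d]. /f/ is a voiceless obstruent between vowels /u/ and /a/, so it voices to [v]. /s/ is a voiceless obstruent between vowels /a/ and /e/, so it voices to [z]. /fjitufanruwaseov/ → fjiduvanruwazeov.
Rule 3 (final i-epenthesis): the form ends in the consonant /v/, so [i] is inserted word-finally. /fjiduvanruwazeov/ → fjiduvanruwazeovi.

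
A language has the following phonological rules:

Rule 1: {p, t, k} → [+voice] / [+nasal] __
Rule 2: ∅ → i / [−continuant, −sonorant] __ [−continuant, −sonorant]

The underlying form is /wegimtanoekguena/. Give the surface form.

wegimdanoekiguena

Rule 1 (post-nasal voicing): /t/ is a voiceless stop immediately after the nasal /m/, so it voices to [d]. /wegimtanoekguena/ → wegimdanoekguena.
Rule 2 (stop-cluster i-epenthesis): /k/ and /g/ form a stop–stop cluster, so [i] is inserted between them. /wegimdanoekguena/ → wegimdanoekiguena.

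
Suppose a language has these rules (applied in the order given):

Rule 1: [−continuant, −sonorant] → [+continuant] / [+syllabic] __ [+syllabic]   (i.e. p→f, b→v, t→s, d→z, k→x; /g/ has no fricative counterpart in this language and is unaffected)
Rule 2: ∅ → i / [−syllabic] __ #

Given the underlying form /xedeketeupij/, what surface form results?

xezexeseufiji

Rule 1 (intervocalic spirantization): /d/ is a stop between vowels /e/ and /e/, so it spirantizes to the fricative [z]. /k/ is a stop between vowels /e/ and /e/, so it spirantizes to the fricative [x]. /t/ is a stop between vowels /e/ and /e/, so it spirantizes to the fricative [s]. /p/ is a stop between vowels /u/ and /i/, so it spirantizes to the fricative [f]. /xedeketeupij/ → xezexeseufij.
Rule 2 (final i-epenthesis): the form ends in the consonant /j/, so [i] is inserted word-finally. /xezexeseufij/ → xezexeseufiji.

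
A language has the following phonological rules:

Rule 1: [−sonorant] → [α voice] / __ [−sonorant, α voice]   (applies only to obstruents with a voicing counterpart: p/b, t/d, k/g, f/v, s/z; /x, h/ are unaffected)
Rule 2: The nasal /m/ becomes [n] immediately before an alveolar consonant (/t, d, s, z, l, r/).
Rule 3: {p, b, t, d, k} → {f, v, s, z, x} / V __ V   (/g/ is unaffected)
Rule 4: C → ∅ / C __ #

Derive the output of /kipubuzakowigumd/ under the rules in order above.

Rule 1 (regressive voicing assimilation): no segment meets the environment; /kipubuzakowigumd/ is unchanged.
Rule 2 (nasal place assimilation): /m/ precedes the alveolar consonant /d/, so it assimilates in place to [n]. /kipubuzakowigumd/ → kipubuzakowigund.
Rule 3 (intervocalic spirantization): /p/ is a stop between vowels /i/ and /u/, so it spirantizes to the fricative [f]. /b/ is a stop between vowels /u/ and /u/, so it spirantizes to the fricative [v]. /k/ is a stop between vowels /a/ and /o/, so it spirantizes to the fricative [x]. /kipubuzakowigund/ → kifuvuzaxowigund.
Rule 4 (final cluster simplification): /d/ is the second consonant of a word-final cluster /nd/, so it deletes. /kifuvuzaxowigund/ → kifuvuzaxowigun.

kifuvuzaxowigun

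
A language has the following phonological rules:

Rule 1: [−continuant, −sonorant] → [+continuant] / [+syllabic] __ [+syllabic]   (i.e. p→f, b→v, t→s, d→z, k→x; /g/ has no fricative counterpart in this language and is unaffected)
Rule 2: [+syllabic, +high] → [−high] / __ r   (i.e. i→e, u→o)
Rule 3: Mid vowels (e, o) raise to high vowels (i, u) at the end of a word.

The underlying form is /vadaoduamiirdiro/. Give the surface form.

Rule 1 (intervocalic spirantization): /d/ is a stop between vowels /a/ and /a/, so it spirantizes to the fricative [z]. /d/ is a stop between vowels /o/ and /u/, so it spirantizes to the fricative [z]. /vadaoduamiirdiro/ → vazaozuamiirdiro.
Rule 2 (pre-rhotic lowering): /i/ is a high vowel immediately before /r/, so it lowers to [e]. /i/ is a high vowel immediately before /r/, so it lowers to [e]. /vazaozuamiirdiro/ → vazaozuamierdero.
Rule 3 (final vowel raising): /o/ is a mid vowel in word-final position, so it raises to [u]. /vazaozuamierdero/ → vazaozuamierderu.

vazaozuamierderu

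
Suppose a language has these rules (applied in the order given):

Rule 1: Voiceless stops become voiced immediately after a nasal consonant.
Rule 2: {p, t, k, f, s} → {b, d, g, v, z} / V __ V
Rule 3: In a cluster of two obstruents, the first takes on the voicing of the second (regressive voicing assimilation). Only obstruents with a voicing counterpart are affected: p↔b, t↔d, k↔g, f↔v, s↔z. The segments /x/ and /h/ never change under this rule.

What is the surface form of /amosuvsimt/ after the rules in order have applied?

amozufsimd

Rule 1 (post-nasal voicing): /t/ is a voiceless stop immediately after the nasal /m/, so it voices to [d]. /amosuvsimt/ → amosuvsimd.
Rule 2 (intervocalic voicing): /s/ is a voiceless obstruent between vowels /o/ and /u/, so it voices to [z]. /amosuvsimd/ → amozuvsimd.
Rule 3 (regressive voicing assimilation): /v/ precedes the voiceless obstruent /s/, so it devoices to [f] by assimilation. /amozuvsimd/ → amozufsimd.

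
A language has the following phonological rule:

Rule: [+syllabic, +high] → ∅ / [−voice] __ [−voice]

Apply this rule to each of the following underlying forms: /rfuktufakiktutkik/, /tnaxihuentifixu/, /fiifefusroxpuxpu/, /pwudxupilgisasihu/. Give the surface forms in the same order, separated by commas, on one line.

rfktfakkttkk, tnaxhuentfxu, fiifefsroxpxpu, pwudxpilgisashu

/rfuktufakiktutkik/: /u/ is a high vowel flanked by voiceless consonants /f/ and /k/, so it deletes. /u/ is a high vowel flanked by voiceless consonants /t/ and /f/, so it deletes. /i/ is a high vowel flanked by voiceless consonants /k/ and /k/, so it deletes. /u/ is a high vowel flanked by voiceless consonants /t/ and /t/, so it deletes. /i/ is a high vowel flanked by voiceless consonants /k/ and /k/, so it deletes. → [rfktfakkttkk].
/tnaxihuentifixu/: /i/ is a high vowel flanked by voiceless consonants /x/ and /h/, so it deletes. /i/ is a high vowel flanked by voiceless consonants /t/ and /f/, so it deletes. /i/ is a high vowel flanked by voiceless consonants /f/ and /x/, so it deletes. → [tnaxhuentfxu].
/fiifefusroxpuxpu/: /u/ is a high vowel flanked by voiceless consonants /f/ and /s/, so it deletes. /u/ is a high vowel flanked by voiceless consonants /p/ and /x/, so it deletes. → [fiifefsroxpxpu].
/pwudxupilgisasihu/: /u/ is a high vowel flanked by voiceless consonants /x/ and /p/, so it deletes. /i/ is a high vowel flanked by voiceless consonants /s/ and /h/, so it deletes. → [pwudxpilgisashu].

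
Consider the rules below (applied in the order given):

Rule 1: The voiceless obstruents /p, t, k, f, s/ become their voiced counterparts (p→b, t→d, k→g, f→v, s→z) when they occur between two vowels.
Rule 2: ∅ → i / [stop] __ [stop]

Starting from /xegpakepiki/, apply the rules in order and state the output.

xegipagebigi

Rule 1 (intervocalic voicing): /k/ is a voiceless obstruent between vowels /a/ and /e/, so it voices to [g]. /p/ is a voiceless obstruent between vowels /e/ and /i/, so it voices to [b]. /k/ is a voiceless obstruent between vowels /i/ and /i/, so it voices to [g]. /xegpakepiki/ → xegpagebigi.
Rule 2 (stop-cluster i-epenthesis): /g/ and /p/ form a stop–stop cluster, so [i] is inserted between them. /xegpagebigi/ → xegipagebigi.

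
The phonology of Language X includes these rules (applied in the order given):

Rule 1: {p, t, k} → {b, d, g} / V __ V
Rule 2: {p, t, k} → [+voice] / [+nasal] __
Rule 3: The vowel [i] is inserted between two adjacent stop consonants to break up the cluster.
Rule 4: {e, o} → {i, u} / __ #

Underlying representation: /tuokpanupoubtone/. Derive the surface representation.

tuokipanuboubitoni

Rule 1 (intervocalic voicing): /p/ is a voiceless stop between vowels /u/ and /o/, so it voices to [b]. /tuokpanupoubtone/ → tuokpanuboubtone.
Rule 2 (post-nasal voicing): no segment meets the environment; /tuokpanuboubtone/ is unchanged.
Rule 3 (stop-cluster i-epenthesis): /k/ and /p/ form a stop–stop cluster, so [i] is inserted between them. /b/ and /t/ form a stop–stop cluster, so [i] is inserted between them. /tuokpanuboubtone/ → tuokipanuboubitone.
Rule 4 (final vowel raising): /e/ is a mid vowel in word-final position, so it raises to [i]. /tuokipanuboubitone/ → tuokipanuboubitoni.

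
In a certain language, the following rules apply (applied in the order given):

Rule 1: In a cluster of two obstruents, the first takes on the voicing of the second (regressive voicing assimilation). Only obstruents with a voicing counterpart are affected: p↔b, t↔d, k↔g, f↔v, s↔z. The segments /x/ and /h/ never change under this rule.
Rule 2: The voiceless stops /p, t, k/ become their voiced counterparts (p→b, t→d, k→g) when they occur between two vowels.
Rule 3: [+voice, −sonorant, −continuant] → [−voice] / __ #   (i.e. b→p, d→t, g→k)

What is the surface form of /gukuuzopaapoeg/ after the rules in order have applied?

guguuzobaaboek

Rule 1 (regressive voicing assimilation): no segment meets the environment; /gukuuzopaapoeg/ is unchanged.
Rule 2 (intervocalic voicing): /k/ is a voiceless stop between vowels /u/ and /u/, so it voices to [g]. /p/ is a voiceless stop between vowels /o/ and /a/, so it voices to [b]. /p/ is a voiceless stop between vowels /a/ and /o/, so it voices to [b]. /gukuuzopaapoeg/ → guguuzobaaboeg.
Rule 3 (final devoicing): /g/ is a voiced stop in word-final position, so it devoices to [k]. /guguuzobaaboeg/ → guguuzobaaboek.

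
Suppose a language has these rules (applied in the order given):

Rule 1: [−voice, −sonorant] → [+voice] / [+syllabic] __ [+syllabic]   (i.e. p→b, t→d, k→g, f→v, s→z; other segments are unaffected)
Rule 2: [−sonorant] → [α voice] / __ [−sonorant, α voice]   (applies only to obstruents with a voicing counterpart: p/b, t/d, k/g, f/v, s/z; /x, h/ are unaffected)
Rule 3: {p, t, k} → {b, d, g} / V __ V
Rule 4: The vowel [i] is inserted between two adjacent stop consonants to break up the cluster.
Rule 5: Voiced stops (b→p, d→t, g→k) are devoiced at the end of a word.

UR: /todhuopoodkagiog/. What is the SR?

Rule 1 (intervocalic voicing): /p/ is a voiceless obstruent between vowels /o/ and /o/, so it voices to [b]. /todhuopoodkagiog/ → todhuoboodkagiog.
Rule 2 (regressive voicing assimilation): /d/ precedes the voiceless obstruent /h/, so it devoices to [t] by assimilation. /d/ precedes the voiceless obstruent /k/, so it devoices to [t] by assimilation. /todhuoboodkagiog/ → tothuobootkagiog.
Rule 3 (intervocalic voicing): no segment meets the environment; /tothuobootkagiog/ is unchanged.
Rule 4 (stop-cluster i-epenthesis): /t/ and /k/ form a stop–stop cluster, so [i] is inserted between them. /tothuobootkagiog/ → tothuobootikagiog.
Rule 5 (final devoicing): /g/ is a voiced stop in word-final position, so it devoices to [k]. /tothuobootikagiog/ → tothuobootikagiok.

tothuobootikagiok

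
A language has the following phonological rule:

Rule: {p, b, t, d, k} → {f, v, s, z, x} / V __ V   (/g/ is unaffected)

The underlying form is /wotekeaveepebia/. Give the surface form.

wosexeaveefevia

/t/ is a stop between vowels /o/ and /e/, so it spirantizes to the fricative [s].
/k/ is a stop between vowels /e/ and /e/, so it spirantizes to the fricative [x].
/p/ is a stop between vowels /e/ and /e/, so it spirantizes to the fricative [f].
/b/ is a stop between vowels /e/ and /i/, so it spirantizes to the fricative [v].
Surface form: [wosexeaveefevia].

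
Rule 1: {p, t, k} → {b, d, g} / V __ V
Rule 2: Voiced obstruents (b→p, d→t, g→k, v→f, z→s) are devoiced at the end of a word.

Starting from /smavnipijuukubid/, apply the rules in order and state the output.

smavnibijuugubit

Rule 1 (intervocalic voicing): /p/ is a voiceless stop between vowels /i/ and /i/, so it voices to [b]. /k/ is a voiceless stop between vowels /u/ and /u/, so it voices to [g]. /smavnipijuukubid/ → smavnibijuugubid.
Rule 2 (final devoicing): /d/ is a voiced obstruent in word-final position, so it devoices to [t]. /smavnibijuugubid/ → smavnibijuugubit.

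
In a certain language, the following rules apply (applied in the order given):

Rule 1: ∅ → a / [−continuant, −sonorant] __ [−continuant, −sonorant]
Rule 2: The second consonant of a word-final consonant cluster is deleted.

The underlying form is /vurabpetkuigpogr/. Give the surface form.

vurabapetakuigapog

Rule 1 (stop-cluster a-epenthesis): /b/ and /p/ form a stop–stop cluster, so [a] is inserted between them. /t/ and /k/ form a stop–stop cluster, so [a] is inserted between them. /g/ and /p/ form a stop–stop cluster, so [a] is inserted between them. /vurabpetkuigpogr/ → vurabapetakuigapogr.
Rule 2 (final cluster simplification): /r/ is the second consonant of a word-final cluster /gr/, so it deletes. /vurabapetakuigapogr/ → vurabapetakuigapog.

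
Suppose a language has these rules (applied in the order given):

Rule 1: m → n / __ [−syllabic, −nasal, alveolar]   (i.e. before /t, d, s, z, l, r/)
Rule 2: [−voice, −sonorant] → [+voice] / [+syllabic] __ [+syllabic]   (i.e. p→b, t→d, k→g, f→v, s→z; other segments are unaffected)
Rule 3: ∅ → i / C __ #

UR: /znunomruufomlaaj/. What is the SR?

Rule 1 (nasal place assimilation): /m/ precedes the alveolar consonant /r/, so it assimilates in place to [n]. /m/ precedes the alveolar consonant /l/, so it assimilates in place to [n]. /znunomruufomlaaj/ → znunonruufonlaaj.
Rule 2 (intervocalic voicing): /f/ is a voiceless obstruent between vowels /u/ and /o/, so it voices to [v]. /znunonruufonlaaj/ → znunonruuvonlaaj.
Rule 3 (final i-epenthesis): the form ends in the consonant /j/, so [i] is inserted word-finally. /znunonruuvonlaaj/ → znunonruuvonlaaji.

znunonruuvonlaaji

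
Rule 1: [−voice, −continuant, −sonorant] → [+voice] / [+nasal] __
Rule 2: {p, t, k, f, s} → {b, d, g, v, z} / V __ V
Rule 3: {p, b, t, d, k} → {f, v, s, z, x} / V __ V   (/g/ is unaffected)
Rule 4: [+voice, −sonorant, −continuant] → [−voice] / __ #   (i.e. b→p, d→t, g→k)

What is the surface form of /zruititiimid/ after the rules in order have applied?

Rule 1 (post-nasal voicing): no segment meets the environment; /zruititiimid/ is unchanged.
Rule 2 (intervocalic voicing): /t/ is a voiceless obstruent between vowels /i/ and /i/, so it voices to [d]. /t/ is a voiceless obstruent between vowels /i/ and /i/, so it voices to [d]. /zruititiimid/ → zruididiimid.
Rule 3 (intervocalic spirantization): /d/ is a stop between vowels /i/ and /i/, so it spirantizes to the fricative [z]. /d/ is a stop between vowels /i/ and /i/, so it spirantizes to the fricative [z]. /zruididiimid/ → zruiziziimid.
Rule 4 (final devoicing): /d/ is a voiced stop in word-final position, so it devoices to [t]. /zruiziziimid/ → zruiziziimit.

zruiziziimit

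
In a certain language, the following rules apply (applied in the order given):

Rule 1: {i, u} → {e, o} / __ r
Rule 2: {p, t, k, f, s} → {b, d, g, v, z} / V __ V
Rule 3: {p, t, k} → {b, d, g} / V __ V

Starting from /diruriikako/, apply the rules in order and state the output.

deroriigago

Rule 1 (pre-rhotic lowering): /i/ is a high vowel immediately before /r/, so it lowers to [e]. /u/ is a high vowel immediately before /r/, so it lowers to [o]. /diruriikako/ → deroriikako.
Rule 2 (intervocalic voicing): /k/ is a voiceless obstruent between vowels /i/ and /a/, so it voices to [g]. /k/ is a voiceless obstruent between vowels /a/ and /o/, so it voices to [g]. /deroriikako/ → deroriigago.
Rule 3 (intervocalic voicing): no segment meets the environment; /deroriigago/ is unchanged.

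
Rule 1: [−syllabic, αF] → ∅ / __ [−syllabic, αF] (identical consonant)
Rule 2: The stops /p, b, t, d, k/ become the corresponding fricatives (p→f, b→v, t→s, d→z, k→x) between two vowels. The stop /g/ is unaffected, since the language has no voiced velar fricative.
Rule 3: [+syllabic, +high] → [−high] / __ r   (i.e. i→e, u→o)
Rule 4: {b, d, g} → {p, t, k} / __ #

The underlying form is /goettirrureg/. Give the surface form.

Rule 1 (degemination): /tt/ is a geminate; the first /t/ deletes. /rr/ is a geminate; the first /r/ deletes. /goettirrureg/ → goetirureg.
Rule 2 (intervocalic spirantization): /t/ is a stop between vowels /e/ and /i/, so it spirantizes to the fricative [s]. /goetirureg/ → goesirureg.
Rule 3 (pre-rhotic lowering): /i/ is a high vowel immediately before /r/, so it lowers to [e]. /u/ is a high vowel immediately before /r/, so it lowers to [o]. /goesirureg/ → goeseroreg.
Rule 4 (final devoicing): /g/ is a voiced stop in word-final position, so it devoices to [k]. /goeseroreg/ → goeserorek.

goeserorek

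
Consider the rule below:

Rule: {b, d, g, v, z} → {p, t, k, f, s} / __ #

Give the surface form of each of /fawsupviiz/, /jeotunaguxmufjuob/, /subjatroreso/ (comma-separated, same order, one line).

fawsupviis, jeotunaguxmufjuop, subjatroreso

/fawsupviiz/: /z/ is a voiced obstruent in word-final position, so it devoices to [s]. → [fawsupviis].
/jeotunaguxmufjuob/: /b/ is a voiced obstruent in word-final position, so it devoices to [p]. → [jeotunaguxmufjuop].
/subjatroreso/: the rule's environment is not met; surfaces unchanged as [subjatroreso].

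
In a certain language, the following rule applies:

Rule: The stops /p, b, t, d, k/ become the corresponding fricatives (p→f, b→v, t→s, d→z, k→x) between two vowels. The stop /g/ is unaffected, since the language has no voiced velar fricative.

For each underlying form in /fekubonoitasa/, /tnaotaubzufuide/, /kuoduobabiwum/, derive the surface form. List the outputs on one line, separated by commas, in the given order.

/fekubonoitasa/: /k/ is a stop between vowels /e/ and /u/, so it spirantizes to the fricative [x]. /b/ is a stop between vowels /u/ and /o/, so it spirantizes to the fricative [v]. /t/ is a stop between vowels /i/ and /a/, so it spirantizes to the fricative [s]. → [fexuvonoisasa].
/tnaotaubzufuide/: /t/ is a stop between vowels /o/ and /a/, so it spirantizes to the fricative [s]. /d/ is a stop between vowels /i/ and /e/, so it spirantizes to the fricative [z]. → [tnaosaubzufuize].
/kuoduobabiwum/: /d/ is a stop between vowels /o/ and /u/, so it spirantizes to the fricative [z]. /b/ is a stop between vowels /o/ and /a/, so it spirantizes to the fricative [v]. /b/ is a stop between vowels /a/ and /i/, so it spirantizes to the fricative [v]. → [kuozuovaviwum].

fexuvonoisasa, tnaosaubzufuize, kuozuovaviwum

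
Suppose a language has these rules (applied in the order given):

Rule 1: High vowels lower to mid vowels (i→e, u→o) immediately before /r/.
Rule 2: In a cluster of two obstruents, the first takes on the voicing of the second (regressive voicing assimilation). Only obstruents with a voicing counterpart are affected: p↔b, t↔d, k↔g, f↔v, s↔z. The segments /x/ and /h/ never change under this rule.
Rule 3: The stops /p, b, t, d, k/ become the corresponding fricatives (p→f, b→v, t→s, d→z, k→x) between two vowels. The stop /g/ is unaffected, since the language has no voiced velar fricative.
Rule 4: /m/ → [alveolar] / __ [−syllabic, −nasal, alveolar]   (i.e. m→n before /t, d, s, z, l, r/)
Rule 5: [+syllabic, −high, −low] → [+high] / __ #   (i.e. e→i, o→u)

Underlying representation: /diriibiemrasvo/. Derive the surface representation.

deriivienrazvu

Rule 1 (pre-rhotic lowering): /i/ is a high vowel immediately before /r/, so it lowers to [e]. /diriibiemrasvo/ → deriibiemrasvo.
Rule 2 (regressive voicing assimilation): /s/ precedes the voiced obstruent /v/, so it voices to [z] by assimilation. /deriibiemrasvo/ → deriibiemrazvo.
Rule 3 (intervocalic spirantization): /b/ is a stop between vowels /i/ and /i/, so it spirantizes to the fricative [v]. /deriibiemrazvo/ → deriiviemrazvo.
Rule 4 (nasal place assimilation): /m/ precedes the alveolar consonant /r/, so it assimilates in place to [n]. /deriiviemrazvo/ → deriivienrazvo.
Rule 5 (final vowel raising): /o/ is a mid vowel in word-final position, so it raises to [u]. /deriivienrazvo/ → deriivienrazvu.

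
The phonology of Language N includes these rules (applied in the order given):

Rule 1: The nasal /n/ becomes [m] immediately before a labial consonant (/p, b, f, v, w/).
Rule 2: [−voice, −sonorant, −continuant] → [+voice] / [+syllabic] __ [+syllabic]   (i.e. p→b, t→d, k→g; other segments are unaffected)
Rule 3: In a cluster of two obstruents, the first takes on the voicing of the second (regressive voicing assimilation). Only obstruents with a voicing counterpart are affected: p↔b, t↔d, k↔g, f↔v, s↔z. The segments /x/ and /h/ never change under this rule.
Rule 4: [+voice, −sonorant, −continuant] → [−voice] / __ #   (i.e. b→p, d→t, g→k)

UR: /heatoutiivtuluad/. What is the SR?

Rule 1 (nasal place assimilation): no segment meets the environment; /heatoutiivtuluad/ is unchanged.
Rule 2 (intervocalic voicing): /t/ is a voiceless stop between vowels /a/ and /o/, so it voices to [d]. /t/ is a voiceless stop between vowels /u/ and /i/, so it voices to [d]. /heatoutiivtuluad/ → headoudiivtuluad.
Rule 3 (regressive voicing assimilation): /v/ precedes the voiceless obstruent /t/, so it devoices to [f] by assimilation. /headoudiivtuluad/ → headoudiiftuluad.
Rule 4 (final devoicing): /d/ is a voiced stop in word-final position, so it devoices to [t]. /headoudiiftuluad/ → headoudiiftuluat.

headoudiiftuluat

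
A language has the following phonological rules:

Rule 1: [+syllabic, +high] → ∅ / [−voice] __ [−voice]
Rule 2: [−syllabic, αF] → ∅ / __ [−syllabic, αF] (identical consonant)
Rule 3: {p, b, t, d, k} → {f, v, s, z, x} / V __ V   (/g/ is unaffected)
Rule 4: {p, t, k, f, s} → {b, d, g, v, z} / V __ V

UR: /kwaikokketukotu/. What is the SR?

Rule 1 (high vowel syncope): /u/ is a high vowel flanked by voiceless consonants /t/ and /k/, so it deletes. /kwaikokketukotu/ → kwaikokketkotu.
Rule 2 (degemination): /kk/ is a geminate; the first /k/ deletes. /kwaikokketkotu/ → kwaikoketkotu.
Rule 3 (intervocalic spirantization): /k/ is a stop between vowels /i/ and /o/, so it spirantizes to the fricative [x]. /k/ is a stop between vowels /o/ and /e/, so it spirantizes to the fricative [x]. /t/ is a stop between vowels /o/ and /u/, so it spirantizes to the fricative [s]. /kwaikoketkotu/ → kwaixoxetkosu.
Rule 4 (intervocalic voicing): /s/ is a voiceless obstruent between vowels /o/ and /u/, so it voices to [z]. /kwaixoxetkosu/ → kwaixoxetkozu.

kwaixoxetkozu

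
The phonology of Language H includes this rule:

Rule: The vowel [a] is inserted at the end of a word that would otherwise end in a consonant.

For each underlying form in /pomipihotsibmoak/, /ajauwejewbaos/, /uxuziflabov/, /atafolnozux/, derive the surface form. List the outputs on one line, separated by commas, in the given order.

/pomipihotsibmoak/: the form ends in the consonant /k/, so [a] is inserted word-finally. → [pomipihotsibmoaka].
/ajauwejewbaos/: the form ends in the consonant /s/, so [a] is inserted word-finally. → [ajauwejewbaosa].
/uxuziflabov/: the form ends in the consonant /v/, so [a] is inserted word-finally. → [uxuziflabova].
/atafolnozux/: the form ends in the consonant /x/, so [a] is inserted word-finally. → [atafolnozuxa].

pomipihotsibmoaka, ajauwejewbaosa, uxuziflabova, atafolnozuxa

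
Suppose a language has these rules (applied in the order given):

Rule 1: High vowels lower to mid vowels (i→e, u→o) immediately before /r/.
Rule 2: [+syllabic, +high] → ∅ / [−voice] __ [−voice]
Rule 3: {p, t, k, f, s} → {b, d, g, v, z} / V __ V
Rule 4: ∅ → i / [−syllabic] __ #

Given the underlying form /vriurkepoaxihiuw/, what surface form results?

vriorkeboaxhiuwi

Rule 1 (pre-rhotic lowering): /u/ is a high vowel immediately before /r/, so it lowers to [o]. /vriurkepoaxihiuw/ → vriorkepoaxihiuw.
Rule 2 (high vowel syncope): /i/ is a high vowel flanked by voiceless consonants /x/ and /h/, so it deletes. /vriorkepoaxihiuw/ → vriorkepoaxhiuw.
Rule 3 (intervocalic voicing): /p/ is a voiceless obstruent between vowels /e/ and /o/, so it voices to [b]. /vriorkepoaxhiuw/ → vriorkeboaxhiuw.
Rule 4 (final i-epenthesis): the form ends in the consonant /w/, so [i] is inserted word-finally. /vriorkeboaxhiuw/ → vriorkeboaxhiuwi.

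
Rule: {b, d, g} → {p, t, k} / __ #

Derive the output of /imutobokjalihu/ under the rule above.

imutobokjalihu

No segment of /imutobokjalihu/ meets the structural description of the rule, so the form surfaces unchanged.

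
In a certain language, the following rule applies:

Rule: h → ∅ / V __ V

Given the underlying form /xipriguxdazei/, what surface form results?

xipriguxdazei

No segment of /xipriguxdazei/ meets the structural description of the rule, so the form surfaces unchanged.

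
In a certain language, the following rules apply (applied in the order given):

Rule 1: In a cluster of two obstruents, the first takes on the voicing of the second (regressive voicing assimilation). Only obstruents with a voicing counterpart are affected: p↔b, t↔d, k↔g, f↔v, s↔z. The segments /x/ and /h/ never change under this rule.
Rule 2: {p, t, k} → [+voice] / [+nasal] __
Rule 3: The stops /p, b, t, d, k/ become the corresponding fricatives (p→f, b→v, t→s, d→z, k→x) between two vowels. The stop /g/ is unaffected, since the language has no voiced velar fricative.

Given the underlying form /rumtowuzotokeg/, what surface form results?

rumdowuzosoxeg

Rule 1 (regressive voicing assimilation): no segment meets the environment; /rumtowuzotokeg/ is unchanged.
Rule 2 (post-nasal voicing): /t/ is a voiceless stop immediately after the nasal /m/, so it voices to [d]. /rumtowuzotokeg/ → rumdowuzotokeg.
Rule 3 (intervocalic spirantization): /t/ is a stop between vowels /o/ and /o/, so it spirantizes to the fricative [s]. /k/ is a stop between vowels /o/ and /e/, so it spirantizes to the fricative [x]. /rumdowuzotokeg/ → rumdowuzosoxeg.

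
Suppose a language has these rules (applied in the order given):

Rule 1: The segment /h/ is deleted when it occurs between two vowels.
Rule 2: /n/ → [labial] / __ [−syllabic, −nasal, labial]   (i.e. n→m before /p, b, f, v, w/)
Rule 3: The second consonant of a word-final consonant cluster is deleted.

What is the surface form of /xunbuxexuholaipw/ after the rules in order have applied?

Rule 1 (intervocalic h-deletion): /h/ occurs between vowels /u/ and /o/, so it deletes. /xunbuxexuholaipw/ → xunbuxexuolaipw.
Rule 2 (nasal place assimilation): /n/ precedes the labial consonant /b/, so it assimilates in place to [m]. /xunbuxexuolaipw/ → xumbuxexuolaipw.
Rule 3 (final cluster simplification): /w/ is the second consonant of a word-final cluster /pw/, so it deletes. /xumbuxexuolaipw/ → xumbuxexuolaip.

xumbuxexuolaip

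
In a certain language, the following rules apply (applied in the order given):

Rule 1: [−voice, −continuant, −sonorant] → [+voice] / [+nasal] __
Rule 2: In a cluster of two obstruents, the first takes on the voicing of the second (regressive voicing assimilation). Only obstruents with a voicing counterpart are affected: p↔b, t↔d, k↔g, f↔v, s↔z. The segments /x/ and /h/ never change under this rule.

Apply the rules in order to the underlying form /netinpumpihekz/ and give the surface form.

netinbumbihegz

Rule 1 (post-nasal voicing): /p/ is a voiceless stop immediately after the nasal /n/, so it voices to [b]. /p/ is a voiceless stop immediately after the nasal /m/, so it voices to [b]. /netinpumpihekz/ → netinbumbihekz.
Rule 2 (regressive voicing assimilation): /k/ precedes the voiced obstruent /z/, so it voices to [g] by assimilation. /netinbumbihekz/ → netinbumbihegz.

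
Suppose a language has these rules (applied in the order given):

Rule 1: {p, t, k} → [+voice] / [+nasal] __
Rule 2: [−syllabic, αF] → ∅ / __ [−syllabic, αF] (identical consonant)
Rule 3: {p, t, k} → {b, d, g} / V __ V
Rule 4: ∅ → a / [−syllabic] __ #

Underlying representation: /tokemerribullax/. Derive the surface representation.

Rule 1 (post-nasal voicing): no segment meets the environment; /tokemerribullax/ is unchanged.
Rule 2 (degemination): /rr/ is a geminate; the first /r/ deletes. /ll/ is a geminate; the first /l/ deletes. /tokemerribullax/ → tokemeribulax.
Rule 3 (intervocalic voicing): /k/ is a voiceless stop between vowels /o/ and /e/, so it voices to [g]. /tokemeribulax/ → togemeribulax.
Rule 4 (final a-epenthesis): the form ends in the consonant /x/, so [a] is inserted word-finally. /togemeribulax/ → togemeribulaxa.

togemeribulaxa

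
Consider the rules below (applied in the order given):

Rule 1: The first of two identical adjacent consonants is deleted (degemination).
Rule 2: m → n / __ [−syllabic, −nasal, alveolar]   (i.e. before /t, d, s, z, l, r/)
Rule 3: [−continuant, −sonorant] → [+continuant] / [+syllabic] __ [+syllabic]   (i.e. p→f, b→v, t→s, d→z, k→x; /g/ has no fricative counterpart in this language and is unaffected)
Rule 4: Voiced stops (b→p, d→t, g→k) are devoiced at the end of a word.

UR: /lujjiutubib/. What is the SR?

lujiusuvip

Rule 1 (degemination): /jj/ is a geminate; the first /j/ deletes. /lujjiutubib/ → lujiutubib.
Rule 2 (nasal place assimilation): no segment meets the environment; /lujiutubib/ is unchanged.
Rule 3 (intervocalic spirantization): /t/ is a stop between vowels /u/ and /u/, so it spirantizes to the fricative [s]. /b/ is a stop between vowels /u/ and /i/, so it spirantizes to the fricative [v]. /lujiutubib/ → lujiusuvib.
Rule 4 (final devoicing): /b/ is a voiced stop in word-final position, so it devoices to [p]. /lujiusuvib/ → lujiusuvip.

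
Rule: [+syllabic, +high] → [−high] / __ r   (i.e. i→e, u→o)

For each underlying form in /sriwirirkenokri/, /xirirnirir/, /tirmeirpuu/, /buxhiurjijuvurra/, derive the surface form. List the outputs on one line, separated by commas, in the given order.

/sriwirirkenokri/: /i/ is a high vowel immediately before /r/, so it lowers to [e]. /i/ is a high vowel immediately before /r/, so it lowers to [e]. → [sriwererkenokri].
/xirirnirir/: /i/ is a high vowel immediately before /r/, so it lowers to [e]. /i/ is a high vowel immediately before /r/, so it lowers to [e]. /i/ is a high vowel immediately before /r/, so it lowers to [e]. /i/ is a high vowel immediately before /r/, so it lowers to [e]. → [xerernerer].
/tirmeirpuu/: /i/ is a high vowel immediately before /r/, so it lowers to [e]. /i/ is a high vowel immediately before /r/, so it lowers to [e]. → [termeerpuu].
/buxhiurjijuvurra/: /u/ is a high vowel immediately before /r/, so it lowers to [o]. /u/ is a high vowel immediately before /r/, so it lowers to [o]. → [buxhiorjijuvorra].

sriwererkenokri, xerernerer, termeerpuu, buxhiorjijuvorra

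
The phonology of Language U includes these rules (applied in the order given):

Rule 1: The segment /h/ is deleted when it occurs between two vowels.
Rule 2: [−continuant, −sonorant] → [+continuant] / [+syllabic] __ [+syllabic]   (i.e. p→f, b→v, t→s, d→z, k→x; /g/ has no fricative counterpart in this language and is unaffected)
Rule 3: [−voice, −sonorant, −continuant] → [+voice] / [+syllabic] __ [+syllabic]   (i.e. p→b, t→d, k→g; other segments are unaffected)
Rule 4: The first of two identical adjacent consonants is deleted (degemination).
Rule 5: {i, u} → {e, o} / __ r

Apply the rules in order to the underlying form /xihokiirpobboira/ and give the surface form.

xioxierpoboera

Rule 1 (intervocalic h-deletion): /h/ occurs between vowels /i/ and /o/, so it deletes. /xihokiirpobboira/ → xiokiirpobboira.
Rule 2 (intervocalic spirantization): /k/ is a stop between vowels /o/ and /i/, so it spirantizes to the fricative [x]. /xiokiirpobboira/ → xioxiirpobboira.
Rule 3 (intervocalic voicing): no segment meets the environment; /xioxiirpobboira/ is unchanged.
Rule 4 (degemination): /bb/ is a geminate; the first /b/ deletes. /xioxiirpobboira/ → xioxiirpoboira.
Rule 5 (pre-rhotic lowering): /i/ is a high vowel immediately before /r/, so it lowers to [e]. /i/ is a high vowel immediately before /r/, so it lowers to [e]. /xioxiirpoboira/ → xioxierpoboera.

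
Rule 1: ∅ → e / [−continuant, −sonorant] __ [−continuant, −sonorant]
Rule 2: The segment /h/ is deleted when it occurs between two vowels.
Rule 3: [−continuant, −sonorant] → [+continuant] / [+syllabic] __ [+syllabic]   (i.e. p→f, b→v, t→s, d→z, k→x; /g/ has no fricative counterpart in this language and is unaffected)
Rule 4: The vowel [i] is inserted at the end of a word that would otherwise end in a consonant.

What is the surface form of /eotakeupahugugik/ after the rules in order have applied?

Rule 1 (stop-cluster e-epenthesis): no segment meets the environment; /eotakeupahugugik/ is unchanged.
Rule 2 (intervocalic h-deletion): /h/ occurs between vowels /a/ and /u/, so it deletes. /eotakeupahugugik/ → eotakeupaugugik.
Rule 3 (intervocalic spirantization): /t/ is a stop between vowels /o/ and /a/, so it spirantizes to the fricative [s]. /k/ is a stop between vowels /a/ and /e/, so it spirantizes to the fricative [x]. /p/ is a stop between vowels /u/ and /a/, so it spirantizes to the fricative [f]. /eotakeupaugugik/ → eosaxeufaugugik.
Rule 4 (final i-epenthesis): the form ends in the consonant /k/, so [i] is inserted word-finally. /eosaxeufaugugik/ → eosaxeufaugugiki.

eosaxeufaugugiki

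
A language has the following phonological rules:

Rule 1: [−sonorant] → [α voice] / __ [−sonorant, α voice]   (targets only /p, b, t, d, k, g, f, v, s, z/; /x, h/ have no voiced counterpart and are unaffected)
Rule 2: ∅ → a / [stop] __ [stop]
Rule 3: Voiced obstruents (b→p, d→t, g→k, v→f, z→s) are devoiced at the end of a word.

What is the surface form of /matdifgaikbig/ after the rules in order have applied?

Rule 1 (regressive voicing assimilation): /t/ precedes the voiced obstruent /d/, so it voices to [d] by assimilation. /f/ precedes the voiced obstruent /g/, so it voices to [v] by assimilation. /k/ precedes the voiced obstruent /b/, so it voices to [g] by assimilation. /matdifgaikbig/ → maddivgaigbig.
Rule 2 (stop-cluster a-epenthesis): /d/ and /d/ form a stop–stop cluster, so [a] is inserted between them. /g/ and /b/ form a stop–stop cluster, so [a] is inserted between them. /maddivgaigbig/ → madadivgaigabig.
Rule 3 (final devoicing): /g/ is a voiced obstruent in word-final position, so it devoices to [k]. /madadivgaigabig/ → madadivgaigabik.

madadivgaigabik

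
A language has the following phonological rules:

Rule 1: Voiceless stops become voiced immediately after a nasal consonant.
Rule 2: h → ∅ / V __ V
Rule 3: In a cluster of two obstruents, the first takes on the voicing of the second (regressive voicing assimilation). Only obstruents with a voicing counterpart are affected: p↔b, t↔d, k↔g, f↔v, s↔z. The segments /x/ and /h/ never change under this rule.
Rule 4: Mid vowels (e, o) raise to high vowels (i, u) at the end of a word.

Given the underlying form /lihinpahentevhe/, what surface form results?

Rule 1 (post-nasal voicing): /p/ is a voiceless stop immediately after the nasal /n/, so it voices to [b]. /t/ is a voiceless stop immediately after the nasal /n/, so it voices to [d]. /lihinpahentevhe/ → lihinbahendevhe.
Rule 2 (intervocalic h-deletion): /h/ occurs between vowels /i/ and /i/, so it deletes. /h/ occurs between vowels /a/ and /e/, so it deletes. /lihinbahendevhe/ → liinbaendevhe.
Rule 3 (regressive voicing assimilation): /v/ precedes the voiceless obstruent /h/, so it devoices to [f] by assimilation. /liinbaendevhe/ → liinbaendefhe.
Rule 4 (final vowel raising): /e/ is a mid vowel in word-final position, so it raises to [i]. /liinbaendefhe/ → liinbaendefhi.

liinbaendefhi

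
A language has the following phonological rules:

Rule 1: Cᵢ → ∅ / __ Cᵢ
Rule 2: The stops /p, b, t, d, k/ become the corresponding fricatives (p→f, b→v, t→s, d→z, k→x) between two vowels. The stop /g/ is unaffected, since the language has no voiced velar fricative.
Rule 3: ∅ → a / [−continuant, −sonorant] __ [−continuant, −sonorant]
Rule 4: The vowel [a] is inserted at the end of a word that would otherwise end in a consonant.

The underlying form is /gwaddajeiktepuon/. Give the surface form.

Rule 1 (degemination): /dd/ is a geminate; the first /d/ deletes. /gwaddajeiktepuon/ → gwadajeiktepuon.
Rule 2 (intervocalic spirantization): /d/ is a stop between vowels /a/ and /a/, so it spirantizes to the fricative [z]. /p/ is a stop between vowels /e/ and /u/, so it spirantizes to the fricative [f]. /gwadajeiktepuon/ → gwazajeiktefuon.
Rule 3 (stop-cluster a-epenthesis): /k/ and /t/ form a stop–stop cluster, so [a] is inserted between them. /gwazajeiktefuon/ → gwazajeikatefuon.
Rule 4 (final a-epenthesis): the form ends in the consonant /n/, so [a] is inserted word-finally. /gwazajeikatefuon/ → gwazajeikatefuona.

gwazajeikatefuona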